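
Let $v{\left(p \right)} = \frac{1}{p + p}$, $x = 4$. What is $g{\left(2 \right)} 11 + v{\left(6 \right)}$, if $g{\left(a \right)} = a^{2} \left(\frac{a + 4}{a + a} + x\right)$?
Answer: $\frac{2905}{12} \approx 242.08$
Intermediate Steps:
$v{\left(p \right)} = \frac{1}{2 p}$
$g{\left(a \right)} = a^{2} \left(4 + \frac{4 + a}{2 a}\right)$ ($g{\left(a \right)} = a^{2} \left(\frac{a + 4}{a + a} + 4\right) = a^{2} \left(\frac{4 + a}{2 a} + 4\right) = a^{2} \left(4 + \frac{4 + a}{2 a}\right)$)
$g{\left(2 \right)} 11 + v{\left(6 \right)} = \frac{1}{2} \cdot 2 \left(4 + 9 \cdot 2\right) 11 + \frac{1}{2 \cdot 6} = \frac{1}{2} \cdot 2 \left(4 + 18\right) 11 + \frac{1}{2} \cdot \frac{1}{6} = \frac{1}{2} \cdot 2 \cdot 22 \cdot 11 + \frac{1}{12} = 22 \cdot 11 + \frac{1}{12} = 242 + \frac{1}{12} = \frac{2905}{12}$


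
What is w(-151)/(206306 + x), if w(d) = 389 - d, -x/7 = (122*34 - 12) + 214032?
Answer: -18/44029 ≈ -0.00040882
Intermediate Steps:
x = -1527176 (x = -7*((122*34 - 12) + 214032) = -7*((4148 - 12) + 214032) = -7*(4136 + 214032) = -7*218168 = -1527176)
w(-151)/(206306 + x) = (389 - 1*(-151))/(206306 - 1527176) = (389 + 151)/(-1320870) = 540*(-1/1320870) = -18/44029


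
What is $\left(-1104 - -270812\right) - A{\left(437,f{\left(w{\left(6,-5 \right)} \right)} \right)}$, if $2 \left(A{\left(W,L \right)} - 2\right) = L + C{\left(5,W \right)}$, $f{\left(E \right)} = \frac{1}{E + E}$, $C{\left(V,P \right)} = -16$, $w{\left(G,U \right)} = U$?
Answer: $\frac{5394281}{20} \approx 2.6971 \cdot 10^{5}$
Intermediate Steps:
$f{\left(E \right)} = \frac{1}{2 E}$
$A{\left(W,L \right)} = -6 + \frac{L}{2}$ ($A{\left(W,L \right)} = 2 + \frac{L - 16}{2} = 2 + \frac{-16 + L}{2} = 2 + \left(-8 + \frac{L}{2}\right) = -6 + \frac{L}{2}$)
$\left(-1104 - -270812\right) - A{\left(437,f{\left(w{\left(6,-5 \right)} \right)} \right)} = \left(-1104 - -270812\right) - \left(-6 + \frac{\frac{1}{2} \frac{1}{-5}}{2}\right) = \left(-1104 + 270812\right) - \left(-6 + \frac{\frac{1}{2} \left(- \frac{1}{5}\right)}{2}\right) = 269708 - \left(-6 + \frac{1}{2} \left(- \frac{1}{10}\right)\right) = 269708 - \left(-6 - \frac{1}{20}\right) = 269708 - - \frac{121}{20} = 269708 + \frac{121}{20} = \frac{5394281}{20}$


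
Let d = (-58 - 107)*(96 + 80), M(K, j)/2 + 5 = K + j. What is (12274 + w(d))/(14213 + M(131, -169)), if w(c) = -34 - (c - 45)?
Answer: 13775/4709 ≈ 2.9253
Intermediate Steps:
M(K, j) = -10 + 2*K + 2*j (M(K, j) = -10 + 2*(K + j) = -10 + (2*K + 2*j) = -10 + 2*K + 2*j)
d = -29040 (d = -165*176 = -29040)
w(c) = 11 - c (w(c) = -34 - (-45 + c) = -34 + (45 - c) = 11 - c)
(12274 + w(d))/(14213 + M(131, -169)) = (12274 + (11 - 1*(-29040)))/(14213 + (-10 + 2*131 + 2*(-169))) = (12274 + (11 + 29040))/(14213 + (-10 + 262 - 338)) = (12274 + 29051)/(14213 - 86) = 41325/14127 = 41325*(1/14127) = 13775/4709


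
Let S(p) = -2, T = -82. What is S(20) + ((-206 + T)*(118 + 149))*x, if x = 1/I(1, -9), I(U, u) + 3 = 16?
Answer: -76922/13 ≈ -5917.1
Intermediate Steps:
I(U, u) = 13 (I(U, u) = -3 + 16 = 13)
x = 1/13 ≈ 0.076923
S(20) + ((-206 + T)*(118 + 149))*x = -2 + ((-206 - 82)*(118 + 149))*(1/13) = -2 - 288*267*(1/13) = -2 - 76896*1/13 = -2 - 76896/13 = -76922/13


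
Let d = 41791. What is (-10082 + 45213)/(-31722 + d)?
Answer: 35131/10069 ≈ 3.4890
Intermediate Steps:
(-10082 + 45213)/(-31722 + d) = (-10082 + 45213)/(-31722 + 41791) = 35131/10069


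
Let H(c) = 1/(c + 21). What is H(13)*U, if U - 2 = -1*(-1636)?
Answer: 819/17 ≈ 48.176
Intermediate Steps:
U = 1638 (U = 2 - 1*(-1636) = 2 + 1636 = 1638)
H(c) = 1/(21 + c)
H(13)*U = 1638/(21 + 13) = 1638/34 = (1/34)*1638 = 819/17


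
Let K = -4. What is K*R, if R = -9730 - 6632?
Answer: 65448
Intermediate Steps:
R = -16362
K*R = -4*(-16362) = 65448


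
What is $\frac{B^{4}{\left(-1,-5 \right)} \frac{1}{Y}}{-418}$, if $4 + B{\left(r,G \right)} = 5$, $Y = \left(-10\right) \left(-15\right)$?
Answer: $- \frac{1}{62700} \approx -1.5949 \cdot 10^{-5}$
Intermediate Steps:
$Y = 150$
$B{\left(r,G \right)} = 1$ ($B{\left(r,G \right)} = -4 + 5 = 1$)
$\frac{B^{4}{\left(-1,-5 \right)} \frac{1}{Y}}{-418} = \frac{1^{4} \cdot \frac{1}{150}}{-418} = 1 \cdot \frac{1}{150} \left(- \frac{1}{418}\right) = \frac{1}{150} \left(- \frac{1}{418}\right) = - \frac{1}{62700}$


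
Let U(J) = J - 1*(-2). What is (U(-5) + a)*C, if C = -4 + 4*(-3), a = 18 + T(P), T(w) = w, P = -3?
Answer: -192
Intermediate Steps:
U(J) = 2 + J (U(J) = J + 2 = 2 + J)
a = 15 (a = 18 - 3 = 15)
C = -16 (C = -4 - 12 = -16)
(U(-5) + a)*C = ((2 - 5) + 15)*(-16) = (-3 + 15)*(-16) = 12*(-16) = -192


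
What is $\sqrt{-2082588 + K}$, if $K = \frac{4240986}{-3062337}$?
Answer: $\frac{7 i \sqrt{44286465869027494}}{1020779} \approx 1443.1 i$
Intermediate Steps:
$K = - \frac{1413662}{1020779}$ ($K = 4240986 \left(- \frac{1}{3062337}\right) = - \frac{1413662}{1020779} \approx -1.3849$)
$\sqrt{-2082588 + K} = \sqrt{-2082588 - \frac{1413662}{1020779}} = \sqrt{- \frac{2125863509714}{1020779}} = \frac{7 i \sqrt{44286465869027494}}{1020779}$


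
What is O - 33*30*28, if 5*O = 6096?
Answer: -132504/5 ≈ -26501.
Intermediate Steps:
O = 6096/5 (O = (⅕)*6096 = 6096/5 ≈ 1219.2)
O - 33*30*28 = 6096/5 - 33*30*28 = 6096/5 - 990*28 = 6096/5 - 27720 = -132504/5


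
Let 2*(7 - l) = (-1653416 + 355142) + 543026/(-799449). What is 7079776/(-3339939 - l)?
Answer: -1414979960856/797267171695 ≈ -1.7748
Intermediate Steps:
l = 518957793169/799449 (l = 7 - ((-1653416 + 355142) + 543026/(-799449))/2 = 7 - (-1298274 + 543026*(-1/799449))/2 = 7 - (-1298274 - 543026/799449)/2 = 7 - 1/2*(-1037904394052/799449) = 7 + 518952197026/799449 = 518957793169/799449 ≈ 6.4914e+5)
7079776/(-3339939 - l) = 7079776/(-3339939 - 1*518957793169/799449) = 7079776/(-3339939 - 518957793169/799449) = 7079776/(-3189068686780/799449) = 7079776*(-799449/3189068686780) = -1414979960856/797267171695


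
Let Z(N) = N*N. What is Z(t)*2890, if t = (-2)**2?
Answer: 46240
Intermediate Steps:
t = 4
Z(N) = N**2
Z(t)*2890 = 4**2*2890 = 16*2890 = 46240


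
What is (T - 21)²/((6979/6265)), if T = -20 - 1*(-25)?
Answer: 229120/997 ≈ 229.81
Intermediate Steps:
T = 5 (T = -20 + 25 = 5)
(T - 21)²/((6979/6265)) = (5 - 21)²/((6979/6265)) = (-16)²/((6979*(1/6265))) = 256/(997/895) = 256*(895/997) = 229120/997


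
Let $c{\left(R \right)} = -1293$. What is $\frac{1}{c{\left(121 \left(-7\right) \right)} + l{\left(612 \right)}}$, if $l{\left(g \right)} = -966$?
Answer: $- \frac{1}{2259} \approx -0.00044267$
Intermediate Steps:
$\frac{1}{c{\left(121 \left(-7\right) \right)} + l{\left(612 \right)}} = \frac{1}{-1293 - 966} = \frac{1}{-2259} = - \frac{1}{2259}$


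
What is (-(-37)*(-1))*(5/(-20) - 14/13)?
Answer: 2553/52 ≈ 49.096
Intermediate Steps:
(-(-37)*(-1))*(5/(-20) - 14/13) = (-37*1)*(5*(-1/20) - 14*1/13) = -37*(-1/4 - 14/13) = -37*(-69/52) = 2553/52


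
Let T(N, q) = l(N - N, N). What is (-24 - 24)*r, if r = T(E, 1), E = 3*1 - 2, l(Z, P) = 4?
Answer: -192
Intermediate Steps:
E = 1 (E = 3 - 2 = 1)
T(N, q) = 4
r = 4
(-24 - 24)*r = (-24 - 24)*4 = -48*4 = -192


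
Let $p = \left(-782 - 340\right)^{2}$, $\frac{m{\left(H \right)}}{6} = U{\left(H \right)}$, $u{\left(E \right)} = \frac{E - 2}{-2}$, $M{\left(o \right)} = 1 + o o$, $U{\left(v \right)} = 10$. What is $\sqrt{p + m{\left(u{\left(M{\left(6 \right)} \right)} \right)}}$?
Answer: $8 \sqrt{19671} \approx 1122.0$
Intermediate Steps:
$M{\left(o \right)} = 1 + o^{2}$
$u{\left(E \right)} = 1 - \frac{E}{2}$ ($u{\left(E \right)} = - \frac{-2 + E}{2} = 1 - \frac{E}{2}$)
$m{\left(H \right)} = 60$ ($m{\left(H \right)} = 6 \cdot 10 = 60$)
$p = 1258884$ ($p = \left(-1122\right)^{2} = 1258884$)
$\sqrt{p + m{\left(u{\left(M{\left(6 \right)} \right)} \right)}} = \sqrt{1258884 + 60} = \sqrt{1258944} = 8 \sqrt{19671}$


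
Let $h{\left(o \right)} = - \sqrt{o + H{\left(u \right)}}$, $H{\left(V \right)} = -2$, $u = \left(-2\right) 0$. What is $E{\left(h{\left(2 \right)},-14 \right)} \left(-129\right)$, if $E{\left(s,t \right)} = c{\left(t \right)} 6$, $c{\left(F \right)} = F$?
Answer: $10836$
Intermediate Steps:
$u = 0$
$h{\left(o \right)} = - \sqrt{-2 + o}$ ($h{\left(o \right)} = - \sqrt{o - 2} = - \sqrt{-2 + o}$)
$E{\left(s,t \right)} = 6 t$ ($E{\left(s,t \right)} = t 6 = 6 t$)
$E{\left(h{\left(2 \right)},-14 \right)} \left(-129\right) = 6 \left(-14\right) \left(-129\right) = \left(-84\right) \left(-129\right) = 10836$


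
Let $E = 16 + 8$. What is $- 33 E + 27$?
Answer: $-765$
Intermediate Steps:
$E = 24$
$- 33 E + 27 = \left(-33\right) 24 + 27 = -792 + 27 = -765$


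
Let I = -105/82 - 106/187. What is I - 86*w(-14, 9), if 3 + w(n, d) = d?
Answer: -7940671/15334 ≈ -517.85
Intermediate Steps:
I = -28327/15334 (I = -105*1/82 - 106*1/187 = -105/82 - 106/187 = -28327/15334 ≈ -1.8473)
w(n, d) = -3 + d
I - 86*w(-14, 9) = -28327/15334 - 86*(-3 + 9) = -28327/15334 - 86*6 = -28327/15334 - 516 = -7940671/15334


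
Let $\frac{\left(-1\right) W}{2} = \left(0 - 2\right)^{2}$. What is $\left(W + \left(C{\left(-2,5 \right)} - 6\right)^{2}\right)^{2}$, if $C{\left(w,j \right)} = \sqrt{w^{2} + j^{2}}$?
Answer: $7425 - 1368 \sqrt{29} \approx 58.095$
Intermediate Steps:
$C{\left(w,j \right)} = \sqrt{j^{2} + w^{2}}$
$W = -8$ ($W = - 2 \left(0 - 2\right)^{2} = - 2 \left(-2\right)^{2} = \left(-2\right) 4 = -8$)
$\left(W + \left(C{\left(-2,5 \right)} - 6\right)^{2}\right)^{2} = \left(-8 + \left(\sqrt{5^{2} + \left(-2\right)^{2}} - 6\right)^{2}\right)^{2} = \left(-8 + \left(\sqrt{25 + 4} - 6\right)^{2}\right)^{2} = \left(-8 + \left(\sqrt{29} - 6\right)^{2}\right)^{2} = \left(-8 + \left(-6 + \sqrt{29}\right)^{2}\right)^{2}$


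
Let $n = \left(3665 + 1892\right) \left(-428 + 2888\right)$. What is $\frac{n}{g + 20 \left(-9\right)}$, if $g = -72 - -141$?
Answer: $- \frac{4556740}{37} \approx -1.2316 \cdot 10^{5}$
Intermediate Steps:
$g = 69$ ($g = -72 + 141 = 69$)
$n = 13670220$ ($n = 5557 \cdot 2460 = 13670220$)
$\frac{n}{g + 20 \left(-9\right)} = \frac{13670220}{69 + 20 \left(-9\right)} = \frac{13670220}{69 - 180} = \frac{13670220}{-111} = 13670220 \left(- \frac{1}{111}\right) = - \frac{4556740}{37}$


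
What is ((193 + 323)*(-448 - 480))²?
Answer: 229295407104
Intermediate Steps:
((193 + 323)*(-448 - 480))² = (516*(-928))² = (-478848)² = 229295407104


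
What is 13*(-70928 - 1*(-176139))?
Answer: 1367743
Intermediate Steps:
13*(-70928 - 1*(-176139)) = 13*(-70928 + 176139) = 13*105211 = 1367743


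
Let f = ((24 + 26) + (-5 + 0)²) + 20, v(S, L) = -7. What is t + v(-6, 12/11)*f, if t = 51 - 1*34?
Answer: -648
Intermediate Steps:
f = 95 (f = (50 + (-5)²) + 20 = (50 + 25) + 20 = 75 + 20 = 95)
t = 17 (t = 51 - 34 = 17)
t + v(-6, 12/11)*f = 17 - 7*95 = 17 - 665 = -648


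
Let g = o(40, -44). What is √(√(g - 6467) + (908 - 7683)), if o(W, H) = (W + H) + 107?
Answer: √(-6775 + 2*I*√1591) ≈ 0.4846 + 82.312*I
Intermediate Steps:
o(W, H) = 107 + H + W (o(W, H) = (H + W) + 107 = 107 + H + W)
g = 103 (g = 107 - 44 + 40 = 103)
√(√(g - 6467) + (908 - 7683)) = √(√(103 - 6467) + (908 - 7683)) = √(√(-6364) - 6775) = √(2*I*√1591 - 6775) = √(-6775 + 2*I*√1591)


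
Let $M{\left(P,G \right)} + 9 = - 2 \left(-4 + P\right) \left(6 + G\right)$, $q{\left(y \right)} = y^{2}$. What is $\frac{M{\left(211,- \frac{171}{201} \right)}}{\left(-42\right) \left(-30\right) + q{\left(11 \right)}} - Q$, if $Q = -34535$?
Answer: $\frac{3195276512}{92527} \approx 34533.0$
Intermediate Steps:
$M{\left(P,G \right)} = -9 - 2 \left(-4 + P\right) \left(6 + G\right)$
$\frac{M{\left(211,- \frac{171}{201} \right)}}{\left(-42\right) \left(-30\right) + q{\left(11 \right)}} - Q = \frac{39 - 2532 + 8 \left(- \frac{171}{201}\right) - 2 \left(- \frac{171}{201}\right) 211}{\left(-42\right) \left(-30\right) + 11^{2}} - -34535 = \frac{39 - 2532 + 8 \left(\left(-171\right) \frac{1}{201}\right) - 2 \left(\left(-171\right) \frac{1}{201}\right) 211}{1260 + 121} + 34535 = \frac{39 - 2532 + 8 \left(- \frac{57}{67}\right) - \left(- \frac{114}{67}\right) 211}{1381} + 34535 = \left(39 - 2532 - \frac{456}{67} + \frac{24054}{67}\right) \frac{1}{1381} + 34535 = \left(- \frac{143433}{67}\right) \frac{1}{1381} + 34535 = - \frac{143433}{92527} + 34535 = \frac{3195276512}{92527}$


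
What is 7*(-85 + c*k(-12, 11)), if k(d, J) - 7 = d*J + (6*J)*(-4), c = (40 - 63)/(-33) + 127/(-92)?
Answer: 3843805/3036 ≈ 1266.1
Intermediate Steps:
c = -2075/3036 (c = -23*(-1/33) + 127*(-1/92) = 23/33 - 127/92 = -2075/3036 ≈ -0.68347)
k(d, J) = 7 - 24*J + J*d (k(d, J) = 7 + (d*J + (6*J)*(-4)) = 7 + (J*d - 24*J) = 7 + (-24*J + J*d) = 7 - 24*J + J*d)
7*(-85 + c*k(-12, 11)) = 7*(-85 - 2075*(7 - 24*11 + 11*(-12))/3036) = 7*(-85 - 2075*(7 - 264 - 132)/3036) = 7*(-85 - 2075/3036*(-389)) = 7*(-85 + 807175/3036) = 7*(549115/3036) = 3843805/3036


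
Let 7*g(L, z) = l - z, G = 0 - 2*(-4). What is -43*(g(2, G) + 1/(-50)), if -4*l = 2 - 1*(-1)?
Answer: 5461/100 ≈ 54.610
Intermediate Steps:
l = -¾ (l = -(2 - 1*(-1))/4 = -(2 + 1)/4 = -¼*3 = -¾ ≈ -0.75000)
G = 8 (G = 0 + 8 = 8)
g(L, z) = -3/28 - z/7 (g(L, z) = (-¾ - z)/7 = -3/28 - z/7)
-43*(g(2, G) + 1/(-50)) = -43*((-3/28 - ⅐*8) + 1/(-50)) = -43*((-3/28 - 8/7) - 1/50) = -43*(-5/4 - 1/50) = -43*(-127/100) = 5461/100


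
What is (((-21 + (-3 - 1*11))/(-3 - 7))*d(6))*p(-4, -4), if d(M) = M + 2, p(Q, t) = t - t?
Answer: 0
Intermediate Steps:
p(Q, t) = 0
d(M) = 2 + M
(((-21 + (-3 - 1*11))/(-3 - 7))*d(6))*p(-4, -4) = (((-21 + (-3 - 1*11))/(-3 - 7))*(2 + 6))*0 = (((-21 + (-3 - 11))/(-10))*8)*0 = (((-21 - 14)*(-1/10))*8)*0 = (-35*(-1/10)*8)*0 = ((7/2)*8)*0 = 28*0 = 0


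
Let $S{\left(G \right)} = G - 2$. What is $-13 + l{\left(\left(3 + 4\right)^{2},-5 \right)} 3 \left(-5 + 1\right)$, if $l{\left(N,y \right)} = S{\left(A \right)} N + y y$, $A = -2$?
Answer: $2039$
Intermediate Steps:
$S{\left(G \right)} = -2 + G$
$l{\left(N,y \right)} = y^{2} - 4 N$ ($l{\left(N,y \right)} = \left(-2 - 2\right) N + y y = - 4 N + y^{2} = y^{2} - 4 N$)
$-13 + l{\left(\left(3 + 4\right)^{2},-5 \right)} 3 \left(-5 + 1\right) = -13 + \left(\left(-5\right)^{2} - 4 \left(3 + 4\right)^{2}\right) 3 \left(-5 + 1\right) = -13 + \left(25 - 4 \cdot 7^{2}\right) 3 \left(-4\right) = -13 + \left(25 - 196\right) \left(-12\right) = -13 - -2052 = -13 + 2052 = 2039$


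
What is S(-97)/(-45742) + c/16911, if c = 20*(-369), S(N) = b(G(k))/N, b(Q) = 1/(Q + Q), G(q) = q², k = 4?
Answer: -116426195881/266786372672 ≈ -0.43640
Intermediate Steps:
b(Q) = 1/(2*Q)
S(N) = 1/(32*N) (S(N) = (1/(2*(4²)))/N = ((½)/16)/N = ((½)*(1/16))/N = 1/(32*N))
c = -7380
S(-97)/(-45742) + c/16911 = ((1/32)/(-97))/(-45742) - 7380/16911 = ((1/32)*(-1/97))*(-1/45742) - 7380*1/16911 = -1/3104*(-1/45742) - 820/1879 = 1/141983168 - 820/1879 = -116426195881/266786372672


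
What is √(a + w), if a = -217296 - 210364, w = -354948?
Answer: 4*I*√48913 ≈ 884.65*I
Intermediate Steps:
a = -427660
√(a + w) = √(-427660 - 354948) = √(-782608) = 4*I*√48913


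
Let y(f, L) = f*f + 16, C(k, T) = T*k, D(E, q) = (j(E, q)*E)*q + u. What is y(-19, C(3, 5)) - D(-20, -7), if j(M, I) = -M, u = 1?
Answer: -2424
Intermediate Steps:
D(E, q) = 1 - q*E² (D(E, q) = ((-E)*E)*q + 1 = (-E²)*q + 1 = -q*E² + 1 = 1 - q*E²)
y(f, L) = 16 + f² (y(f, L) = f² + 16 = 16 + f²)
y(-19, C(3, 5)) - D(-20, -7) = (16 + (-19)²) - (1 - 1*(-7)*(-20)²) = (16 + 361) - (1 - 1*(-7)*400) = 377 - (1 + 2800) = 377 - 1*2801 = 377 - 2801 = -2424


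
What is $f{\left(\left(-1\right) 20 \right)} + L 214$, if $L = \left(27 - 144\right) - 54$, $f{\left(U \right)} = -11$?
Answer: $-36605$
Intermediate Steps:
$L = -171$ ($L = -117 - 54 = -171$)
$f{\left(\left(-1\right) 20 \right)} + L 214 = -11 - 36594 = -36605$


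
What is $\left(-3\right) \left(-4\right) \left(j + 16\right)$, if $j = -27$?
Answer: $-132$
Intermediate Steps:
$\left(-3\right) \left(-4\right) \left(j + 16\right) = \left(-3\right) \left(-4\right) \left(-27 + 16\right) = 12 \left(-11\right) = -132$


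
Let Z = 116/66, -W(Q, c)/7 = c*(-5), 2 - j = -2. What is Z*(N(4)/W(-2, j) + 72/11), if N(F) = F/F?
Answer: 292639/25410 ≈ 11.517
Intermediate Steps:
j = 4 (j = 2 - 1*(-2) = 2 + 2 = 4)
N(F) = 1
W(Q, c) = 35*c (W(Q, c) = -7*c*(-5) = -(-35)*c = 35*c)
Z = 58/33 (Z = 116*(1/66) = 58/33 ≈ 1.7576)
Z*(N(4)/W(-2, j) + 72/11) = 58*(1/(35*4) + 72/11)/33 = 58*(1/140 + 72*(1/11))/33 = 58*(1*(1/140) + 72/11)/33 = 58*(1/140 + 72/11)/33 = (58/33)*(10091/1540) = 292639/25410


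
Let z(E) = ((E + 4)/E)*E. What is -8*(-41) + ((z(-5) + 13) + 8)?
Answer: 348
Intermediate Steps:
z(E) = 4 + E (z(E) = ((4 + E)/E)*E = 4 + E)
-8*(-41) + ((z(-5) + 13) + 8) = -8*(-41) + (((4 - 5) + 13) + 8) = 328 + ((-1 + 13) + 8) = 328 + (12 + 8) = 328 + 20 = 348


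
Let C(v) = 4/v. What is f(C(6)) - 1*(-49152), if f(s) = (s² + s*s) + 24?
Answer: 442592/9 ≈ 49177.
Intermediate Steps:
f(s) = 24 + 2*s² (f(s) = (s² + s²) + 24 = 2*s² + 24 = 24 + 2*s²)
f(C(6)) - 1*(-49152) = (24 + 2*(4/6)²) - 1*(-49152) = (24 + 2*(4*(⅙))²) + 49152 = (24 + 2*(⅔)²) + 49152 = (24 + 2*(4/9)) + 49152 = (24 + 8/9) + 49152 = 224/9 + 49152 = 442592/9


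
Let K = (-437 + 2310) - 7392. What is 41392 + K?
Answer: 35873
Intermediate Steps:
K = -5519 (K = 1873 - 7392 = -5519)
41392 + K = 41392 - 5519 = 35873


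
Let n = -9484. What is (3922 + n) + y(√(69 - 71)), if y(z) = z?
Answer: -5562 + I*√2 ≈ -5562.0 + 1.4142*I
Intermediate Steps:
(3922 + n) + y(√(69 - 71)) = (3922 - 9484) + √(69 - 71) = -5562 + √(-2) = -5562 + I*√2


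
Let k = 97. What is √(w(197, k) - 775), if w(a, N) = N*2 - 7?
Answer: 14*I*√3 ≈ 24.249*I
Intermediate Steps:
w(a, N) = -7 + 2*N (w(a, N) = 2*N - 7 = -7 + 2*N)
√(w(197, k) - 775) = √((-7 + 2*97) - 775) = √((-7 + 194) - 775) = √(187 - 775) = √(-588) = 14*I*√3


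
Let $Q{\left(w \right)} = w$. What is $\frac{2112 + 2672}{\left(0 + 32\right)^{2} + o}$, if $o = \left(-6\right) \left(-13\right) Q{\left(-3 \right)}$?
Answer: $\frac{2392}{395} \approx 6.0557$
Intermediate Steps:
$o = -234$ ($o = \left(-6\right) \left(-13\right) \left(-3\right) = 78 \left(-3\right) = -234$)
$\frac{2112 + 2672}{\left(0 + 32\right)^{2} + o} = \frac{2112 + 2672}{\left(0 + 32\right)^{2} - 234} = \frac{4784}{32^{2} - 234} = \frac{4784}{1024 - 234} = \frac{4784}{790} = 4784 \cdot \frac{1}{790} = \frac{2392}{395}$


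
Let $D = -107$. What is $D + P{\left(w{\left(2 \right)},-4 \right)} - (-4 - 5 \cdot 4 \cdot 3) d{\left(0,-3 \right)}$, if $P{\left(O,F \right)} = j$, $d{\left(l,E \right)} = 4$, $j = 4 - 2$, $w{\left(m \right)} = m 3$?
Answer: $405$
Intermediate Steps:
$w{\left(m \right)} = 3 m$
$j = 2$
$P{\left(O,F \right)} = 2$
$D + P{\left(w{\left(2 \right)},-4 \right)} - (-4 - 5 \cdot 4 \cdot 3) d{\left(0,-3 \right)} = -107 + 2 - (-4 - 5 \cdot 4 \cdot 3) 4 = -107 + 2 - (-4 - 20 \cdot 3) 4 = -107 + 2 - (-4 - 60) 4 = -107 + 2 \left(-1\right) \left(-64\right) 4 = -107 + 2 \cdot 64 \cdot 4 = -107 + 2 \cdot 256 = -107 + 512 = 405$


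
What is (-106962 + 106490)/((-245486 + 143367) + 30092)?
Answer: 472/72027 ≈ 0.0065531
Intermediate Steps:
(-106962 + 106490)/((-245486 + 143367) + 30092) = -472/(-102119 + 30092) = -472/(-72027) = -472*(-1/72027) = 472/72027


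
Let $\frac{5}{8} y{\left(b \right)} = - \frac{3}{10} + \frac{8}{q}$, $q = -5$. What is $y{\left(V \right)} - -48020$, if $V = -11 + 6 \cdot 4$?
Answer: $\frac{1200424}{25} \approx 48017.0$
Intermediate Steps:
$V = 13$ ($V = -11 + 24 = 13$)
$y{\left(b \right)} = - \frac{76}{25}$ ($y{\left(b \right)} = \frac{8 \left(- \frac{3}{10} + \frac{8}{-5}\right)}{5} = \frac{8 \left(\left(-3\right) \frac{1}{10} + 8 \left(- \frac{1}{5}\right)\right)}{5} = \frac{8 \left(- \frac{3}{10} - \frac{8}{5}\right)}{5} = \frac{8}{5} \left(- \frac{19}{10}\right) = - \frac{76}{25}$)
$y{\left(V \right)} - -48020 = - \frac{76}{25} - -48020 = - \frac{76}{25} + 48020 = \frac{1200424}{25}$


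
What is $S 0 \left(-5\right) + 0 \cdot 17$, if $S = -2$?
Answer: $0$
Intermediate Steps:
$S 0 \left(-5\right) + 0 \cdot 17 = \left(-2\right) 0 \left(-5\right) + 0 \cdot 17 = 0 \left(-5\right) + 0 = 0 + 0 = 0$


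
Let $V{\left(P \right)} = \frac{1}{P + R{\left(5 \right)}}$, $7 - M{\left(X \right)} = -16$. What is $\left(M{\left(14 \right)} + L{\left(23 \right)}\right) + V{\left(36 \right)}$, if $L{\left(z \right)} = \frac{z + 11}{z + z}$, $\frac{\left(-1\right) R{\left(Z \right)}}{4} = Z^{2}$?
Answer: $\frac{34921}{1472} \approx 23.724$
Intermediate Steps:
$R{\left(Z \right)} = - 4 Z^{2}$
$M{\left(X \right)} = 23$ ($M{\left(X \right)} = 7 - -16 = 7 + 16 = 23$)
$V{\left(P \right)} = \frac{1}{-100 + P}$ ($V{\left(P \right)} = \frac{1}{P - 4 \cdot 5^{2}} = \frac{1}{P - 100} = \frac{1}{-100 + P}$)
$L{\left(z \right)} = \frac{11 + z}{2 z}$
$\left(M{\left(14 \right)} + L{\left(23 \right)}\right) + V{\left(36 \right)} = \left(23 + \frac{11 + 23}{2 \cdot 23}\right) + \frac{1}{-100 + 36} = \left(23 + \frac{1}{2} \cdot \frac{1}{23} \cdot 34\right) + \frac{1}{-64} = \left(23 + \frac{17}{23}\right) - \frac{1}{64} = \frac{546}{23} - \frac{1}{64} = \frac{34921}{1472}$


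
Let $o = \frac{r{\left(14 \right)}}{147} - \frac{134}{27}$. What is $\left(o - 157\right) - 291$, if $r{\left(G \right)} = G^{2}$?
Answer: $- \frac{12194}{27} \approx -451.63$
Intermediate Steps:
$o = - \frac{98}{27}$ ($o = \frac{14^{2}}{147} - \frac{134}{27} = 196 \cdot \frac{1}{147} - \frac{134}{27} = \frac{4}{3} - \frac{134}{27} = - \frac{98}{27} \approx -3.6296$)
$\left(o - 157\right) - 291 = \left(- \frac{98}{27} - 157\right) - 291 = - \frac{4337}{27} - 291 = - \frac{12194}{27}$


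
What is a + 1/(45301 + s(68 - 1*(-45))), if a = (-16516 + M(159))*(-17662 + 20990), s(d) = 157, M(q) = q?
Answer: -2474556051967/45458 ≈ -5.4436e+7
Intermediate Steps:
a = -54436096 (a = (-16516 + 159)*(-17662 + 20990) = -16357*3328 = -54436096)
a + 1/(45301 + s(68 - 1*(-45))) = -54436096 + 1/(45301 + 157) = -54436096 + 1/45458 = -2474556051967/45458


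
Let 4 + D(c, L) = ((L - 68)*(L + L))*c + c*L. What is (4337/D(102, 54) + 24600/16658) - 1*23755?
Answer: -29423261211273/1238688880 ≈ -23754.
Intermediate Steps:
D(c, L) = -4 + L*c + 2*L*c*(-68 + L) (D(c, L) = -4 + (((L - 68)*(L + L))*c + c*L) = -4 + (((-68 + L)*(2*L))*c + L*c) = -4 + ((2*L*(-68 + L))*c + L*c) = -4 + (2*L*c*(-68 + L) + L*c) = -4 + (L*c + 2*L*c*(-68 + L)) = -4 + L*c + 2*L*c*(-68 + L))
(4337/D(102, 54) + 24600/16658) - 1*23755 = (4337/(-4 - 135*54*102 + 2*102*54²) + 24600/16658) - 1*23755 = (4337/(-4 - 743580 + 2*102*2916) + 24600*(1/16658)) - 23755 = (4337/(-4 - 743580 + 594864) + 12300/8329) - 23755 = (4337/(-148720) + 12300/8329) - 23755 = (4337*(-1/148720) + 12300/8329) - 23755 = (-4337/148720 + 12300/8329) - 23755 = 1793133127/1238688880 - 23755 = -29423261211273/1238688880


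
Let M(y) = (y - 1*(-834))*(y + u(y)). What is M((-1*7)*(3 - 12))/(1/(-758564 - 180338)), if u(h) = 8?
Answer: -59795851674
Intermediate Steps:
M(y) = (8 + y)*(834 + y) (M(y) = (y - 1*(-834))*(y + 8) = (y + 834)*(8 + y) = (834 + y)*(8 + y) = (8 + y)*(834 + y))
M((-1*7)*(3 - 12))/(1/(-758564 - 180338)) = (6672 + ((-1*7)*(3 - 12))² + 842*((-1*7)*(3 - 12)))/(1/(-758564 - 180338)) = (6672 + (-7*(-9))² + 842*(-7*(-9)))/(1/(-938902)) = (6672 + 63² + 842*63)/(-1/938902) = (6672 + 3969 + 53046)*(-938902) = 63687*(-938902) = -59795851674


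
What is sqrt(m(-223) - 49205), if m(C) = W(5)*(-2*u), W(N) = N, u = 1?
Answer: I*sqrt(49215) ≈ 221.84*I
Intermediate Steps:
m(C) = -10 (m(C) = 5*(-2*1) = 5*(-2) = -10)
sqrt(m(-223) - 49205) = sqrt(-10 - 49205) = sqrt(-49215) = I*sqrt(49215)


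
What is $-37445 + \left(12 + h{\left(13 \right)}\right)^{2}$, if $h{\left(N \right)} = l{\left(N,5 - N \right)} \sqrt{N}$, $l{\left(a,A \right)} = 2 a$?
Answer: $-28513 + 624 \sqrt{13} \approx -26263.0$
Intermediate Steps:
$h{\left(N \right)} = 2 N^{\frac{3}{2}}$ ($h{\left(N \right)} = 2 N \sqrt{N} = 2 N^{\frac{3}{2}}$)
$-37445 + \left(12 + h{\left(13 \right)}\right)^{2} = -37445 + \left(12 + 2 \cdot 13^{\frac{3}{2}}\right)^{2} = -37445 + \left(12 + 2 \cdot 13 \sqrt{13}\right)^{2} = -37445 + \left(12 + 26 \sqrt{13}\right)^{2}$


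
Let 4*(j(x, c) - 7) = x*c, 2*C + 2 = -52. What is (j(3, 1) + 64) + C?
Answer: 179/4 ≈ 44.750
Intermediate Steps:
C = -27 (C = -1 + (1/2)*(-52) = -1 - 26 = -27)
j(x, c) = 7 + c*x/4 (j(x, c) = 7 + (x*c)/4 = 7 + (c*x)/4 = 7 + c*x/4)
(j(3, 1) + 64) + C = ((7 + (1/4)*1*3) + 64) - 27 = ((7 + 3/4) + 64) - 27 = (31/4 + 64) - 27 = 287/4 - 27 = 179/4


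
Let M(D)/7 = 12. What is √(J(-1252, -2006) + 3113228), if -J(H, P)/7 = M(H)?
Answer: 8*√48635 ≈ 1764.3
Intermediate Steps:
M(D) = 84 (M(D) = 7*12 = 84)
J(H, P) = -588 (J(H, P) = -7*84 = -588)
√(J(-1252, -2006) + 3113228) = √(-588 + 3113228) = √3112640 = 8*√48635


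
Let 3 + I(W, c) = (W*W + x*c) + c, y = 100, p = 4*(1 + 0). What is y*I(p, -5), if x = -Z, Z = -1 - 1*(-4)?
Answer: 2300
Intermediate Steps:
Z = 3 (Z = -1 + 4 = 3)
p = 4 (p = 4*1 = 4)
x = -3 (x = -1*3 = -3)
I(W, c) = -3 + W² - 2*c (I(W, c) = -3 + ((W*W - 3*c) + c) = -3 + ((W² - 3*c) + c) = -3 + (W² - 2*c) = -3 + W² - 2*c)
y*I(p, -5) = 100*(-3 + 4² - 2*(-5)) = 100*(-3 + 16 + 10) = 100*23 = 2300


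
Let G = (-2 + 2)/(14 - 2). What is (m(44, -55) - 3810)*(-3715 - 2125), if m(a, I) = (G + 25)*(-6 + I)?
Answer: 31156400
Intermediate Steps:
G = 0 (G = 0/12 = 0*(1/12) = 0)
m(a, I) = -150 + 25*I (m(a, I) = (0 + 25)*(-6 + I) = 25*(-6 + I) = -150 + 25*I)
(m(44, -55) - 3810)*(-3715 - 2125) = ((-150 + 25*(-55)) - 3810)*(-3715 - 2125) = ((-150 - 1375) - 3810)*(-5840) = (-1525 - 3810)*(-5840) = -5335*(-5840) = 31156400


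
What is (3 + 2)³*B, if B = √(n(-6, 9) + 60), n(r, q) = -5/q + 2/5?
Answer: 25*√13465/3 ≈ 966.99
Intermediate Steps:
n(r, q) = ⅖ - 5/q (n(r, q) = -5/q + 2*(⅕) = -5/q + ⅖ = ⅖ - 5/q)
B = √13465/15 (B = √((⅖ - 5/9) + 60) = √(-7/45 + 60) = √(2693/45) = √13465/15 ≈ 7.7359)
(3 + 2)³*B = (3 + 2)³*(√13465/15) = 5³*(√13465/15) = 125*(√13465/15) = 25*√13465/3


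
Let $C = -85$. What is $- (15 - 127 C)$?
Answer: $-10810$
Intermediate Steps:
$- (15 - 127 C) = - (15 - -10795) = - (15 + 10795) = \left(-1\right) 10810 = -10810$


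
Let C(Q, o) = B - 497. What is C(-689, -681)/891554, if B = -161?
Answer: -329/445777 ≈ -0.00073804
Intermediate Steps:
C(Q, o) = -658 (C(Q, o) = -161 - 497 = -658)
C(-689, -681)/891554 = -658/891554 = -658*1/891554 = -329/445777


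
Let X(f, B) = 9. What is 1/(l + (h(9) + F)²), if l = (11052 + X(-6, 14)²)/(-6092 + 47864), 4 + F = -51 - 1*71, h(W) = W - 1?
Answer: 13924/193881487 ≈ 7.1817e-5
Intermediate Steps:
h(W) = -1 + W
F = -126 (F = -4 + (-51 - 1*71) = -4 + (-51 - 71) = -4 - 122 = -126)
l = 3711/13924 (l = (11052 + 9²)/(-6092 + 47864) = (11052 + 81)/41772 = 11133*(1/41772) = 3711/13924 ≈ 0.26652)
1/(l + (h(9) + F)²) = 1/(3711/13924 + ((-1 + 9) - 126)²) = 1/(3711/13924 + (8 - 126)²) = 1/(3711/13924 + (-118)²) = 1/(3711/13924 + 13924) = 1/(193881487/13924) = 13924/193881487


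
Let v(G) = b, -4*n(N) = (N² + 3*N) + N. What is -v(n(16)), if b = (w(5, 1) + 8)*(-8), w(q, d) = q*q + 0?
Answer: 264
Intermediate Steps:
w(q, d) = q² (w(q, d) = q² + 0 = q²)
n(N) = -N - N²/4 (n(N) = -((N² + 3*N) + N)/4 = -(N² + 4*N)/4 = -N - N²/4)
b = -264 (b = (5² + 8)*(-8) = (25 + 8)*(-8) = 33*(-8) = -264)
v(G) = -264
-v(n(16)) = -1*(-264) = 264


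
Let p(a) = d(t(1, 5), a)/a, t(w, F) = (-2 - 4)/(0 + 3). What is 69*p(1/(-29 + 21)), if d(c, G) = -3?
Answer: 1656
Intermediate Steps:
t(w, F) = -2 (t(w, F) = -6/3 = -6*1/3 = -2)
p(a) = -3/a
69*p(1/(-29 + 21)) = 69*(-3/(1/(-29 + 21))) = 69*(-3/(1/(-8))) = 69*(-3/(-1/8)) = 69*(-3*(-8)) = 69*24 = 1656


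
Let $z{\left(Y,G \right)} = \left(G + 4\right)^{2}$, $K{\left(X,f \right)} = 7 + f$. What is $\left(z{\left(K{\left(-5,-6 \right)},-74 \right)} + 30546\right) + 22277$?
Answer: $57723$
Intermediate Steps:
$z{\left(Y,G \right)} = \left(4 + G\right)^{2}$
$\left(z{\left(K{\left(-5,-6 \right)},-74 \right)} + 30546\right) + 22277 = \left(\left(4 - 74\right)^{2} + 30546\right) + 22277 = \left(\left(-70\right)^{2} + 30546\right) + 22277 = \left(4900 + 30546\right) + 22277 = 35446 + 22277 = 57723$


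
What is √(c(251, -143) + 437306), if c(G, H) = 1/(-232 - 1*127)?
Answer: √56360434227/359 ≈ 661.29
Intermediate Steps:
c(G, H) = -1/359 (c(G, H) = 1/(-232 - 127) = 1/(-359) = -1/359)
√(c(251, -143) + 437306) = √(-1/359 + 437306) = √(156992853/359) = √56360434227/359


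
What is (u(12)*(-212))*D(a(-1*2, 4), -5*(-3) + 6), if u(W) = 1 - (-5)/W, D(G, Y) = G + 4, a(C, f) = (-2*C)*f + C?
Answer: -5406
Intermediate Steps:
a(C, f) = C - 2*C*f (a(C, f) = -2*C*f + C = C - 2*C*f)
D(G, Y) = 4 + G
u(W) = 1 + 5/W
(u(12)*(-212))*D(a(-1*2, 4), -5*(-3) + 6) = (((5 + 12)/12)*(-212))*(4 + (-1*2)*(1 - 2*4)) = (((1/12)*17)*(-212))*(4 - 2*(1 - 8)) = ((17/12)*(-212))*(4 - 2*(-7)) = -901*(4 + 14)/3 = -901/3*18 = -5406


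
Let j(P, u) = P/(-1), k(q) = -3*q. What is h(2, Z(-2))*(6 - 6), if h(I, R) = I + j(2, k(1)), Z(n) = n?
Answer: 0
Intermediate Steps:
j(P, u) = -P (j(P, u) = P*(-1) = -P)
h(I, R) = -2 + I (h(I, R) = I - 1*2 = I - 2 = -2 + I)
h(2, Z(-2))*(6 - 6) = (-2 + 2)*(6 - 6) = 0*0 = 0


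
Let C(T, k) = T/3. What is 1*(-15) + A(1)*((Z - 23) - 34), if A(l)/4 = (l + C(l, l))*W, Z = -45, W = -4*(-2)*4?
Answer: -17423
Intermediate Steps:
C(T, k) = T/3 (C(T, k) = T*(1/3) = T/3)
W = 32 (W = 8*4 = 32)
A(l) = 512*l/3 (A(l) = 4*((l + l/3)*32) = 4*((4*l/3)*32) = 4*(128*l/3) = 512*l/3)
1*(-15) + A(1)*((Z - 23) - 34) = 1*(-15) + ((512/3)*1)*((-45 - 23) - 34) = -15 + 512*(-68 - 34)/3 = -15 + (512/3)*(-102) = -15 - 17408 = -17423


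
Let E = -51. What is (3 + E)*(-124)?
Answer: 5952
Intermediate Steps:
(3 + E)*(-124) = (3 - 51)*(-124) = -48*(-124) = 5952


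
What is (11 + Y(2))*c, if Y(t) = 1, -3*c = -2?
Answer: 8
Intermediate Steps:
c = ⅔ (c = -⅓*(-2) = ⅔ ≈ 0.66667)
(11 + Y(2))*c = (11 + 1)*(⅔) = 12*(⅔) = 8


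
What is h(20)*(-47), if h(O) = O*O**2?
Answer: -376000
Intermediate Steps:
h(O) = O**3
h(20)*(-47) = 20**3*(-47) = 8000*(-47) = -376000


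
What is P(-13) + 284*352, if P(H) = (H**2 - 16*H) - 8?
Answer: 100337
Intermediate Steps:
P(H) = -8 + H**2 - 16*H
P(-13) + 284*352 = (-8 + (-13)**2 - 16*(-13)) + 284*352 = (-8 + 169 + 208) + 99968 = 369 + 99968 = 100337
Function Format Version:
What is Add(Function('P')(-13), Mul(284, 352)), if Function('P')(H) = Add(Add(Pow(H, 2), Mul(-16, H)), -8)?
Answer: 100337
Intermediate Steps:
Function('P')(H) = Add(-8, Pow(H, 2), Mul(-16, H))
Add(Function('P')(-13), Mul(284, 352)) = Add(Add(-8, Pow(-13, 2), Mul(-16, -13)), Mul(284, 352)) = Add(Add(-8, 169, 208), 99968) = Add(369, 99968) = 100337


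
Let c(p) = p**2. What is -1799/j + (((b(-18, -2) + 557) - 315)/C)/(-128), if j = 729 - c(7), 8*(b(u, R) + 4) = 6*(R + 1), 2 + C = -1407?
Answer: -162145959/61319680 ≈ -2.6443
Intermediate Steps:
C = -1409 (C = -2 - 1407 = -1409)
b(u, R) = -13/4 + 3*R/4 (b(u, R) = -4 + (6*(R + 1))/8 = -4 + (6*(1 + R))/8 = -4 + (6 + 6*R)/8 = -4 + (3/4 + 3*R/4) = -13/4 + 3*R/4)
j = 680 (j = 729 - 1*7**2 = 729 - 1*49 = 729 - 49 = 680)
-1799/j + (((b(-18, -2) + 557) - 315)/C)/(-128) = -1799/680 + ((((-13/4 + (3/4)*(-2)) + 557) - 315)/(-1409))/(-128) = -1799*1/680 + ((((-13/4 - 3/2) + 557) - 315)*(-1/1409))*(-1/128) = -1799/680 + (((-19/4 + 557) - 315)*(-1/1409))*(-1/128) = -1799/680 + ((2209/4 - 315)*(-1/1409))*(-1/128) = -1799/680 + ((949/4)*(-1/1409))*(-1/128) = -1799/680 - 949/5636*(-1/128) = -1799/680 + 949/721408 = -162145959/61319680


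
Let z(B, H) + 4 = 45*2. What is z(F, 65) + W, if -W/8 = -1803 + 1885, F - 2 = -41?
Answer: -570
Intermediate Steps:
F = -39 (F = 2 - 41 = -39)
z(B, H) = 86 (z(B, H) = -4 + 45*2 = -4 + 90 = 86)
W = -656 (W = -8*(-1803 + 1885) = -8*82 = -656)
z(F, 65) + W = 86 - 656 = -570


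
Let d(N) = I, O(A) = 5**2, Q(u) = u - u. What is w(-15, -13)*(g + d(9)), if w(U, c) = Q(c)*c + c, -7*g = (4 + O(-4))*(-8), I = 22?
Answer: -5018/7 ≈ -716.86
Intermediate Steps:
Q(u) = 0
O(A) = 25
g = 232/7 (g = -(4 + 25)*(-8)/7 = -29*(-8)/7 = -1/7*(-232) = 232/7 ≈ 33.143)
d(N) = 22
w(U, c) = c (w(U, c) = 0*c + c = 0 + c = c)
w(-15, -13)*(g + d(9)) = -13*(232/7 + 22) = -13*386/7 = -5018/7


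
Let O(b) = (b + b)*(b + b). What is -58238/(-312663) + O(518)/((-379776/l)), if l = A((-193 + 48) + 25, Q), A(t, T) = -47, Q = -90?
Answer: 329049477403/2473789656 ≈ 133.01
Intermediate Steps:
O(b) = 4*b² (O(b) = (2*b)*(2*b) = 4*b²)
l = -47
-58238/(-312663) + O(518)/((-379776/l)) = -58238/(-312663) + (4*518²)/((-379776/(-47))) = -58238*(-1/312663) + (4*268324)/((-379776*(-1/47))) = 58238/312663 + 1073296/(379776/47) = 58238/312663 + 1073296*(47/379776) = 58238/312663 + 3152807/23736 = 329049477403/2473789656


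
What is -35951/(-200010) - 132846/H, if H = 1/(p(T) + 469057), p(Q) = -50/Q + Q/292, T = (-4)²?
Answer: -1819599575463253079/29201460 ≈ -6.2312e+10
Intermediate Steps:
T = 16
p(Q) = -50/Q + Q/292 (p(Q) = -50/Q + Q*(1/292) = -50/Q + Q/292)
H = 584/273927495 (H = 1/((-50/16 + (1/292)*16) + 469057) = 1/((-50*1/16 + 4/73) + 469057) = 1/((-25/8 + 4/73) + 469057) = 1/(-1793/584 + 469057) = 1/(273927495/584) = 584/273927495 ≈ 2.1320e-6)
-35951/(-200010) - 132846/H = -35951/(-200010) - 132846/584/273927495 = -35951*(-1/200010) - 132846*273927495/584 = 35951/200010 - 18195086000385/292 = -1819599575463253079/29201460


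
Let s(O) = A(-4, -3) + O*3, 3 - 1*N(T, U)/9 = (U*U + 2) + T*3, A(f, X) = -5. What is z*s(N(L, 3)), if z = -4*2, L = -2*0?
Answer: 1768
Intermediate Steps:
L = 0
N(T, U) = 9 - 27*T - 9*U² (N(T, U) = 27 - 9*((U*U + 2) + T*3) = 27 - 9*((U² + 2) + 3*T) = 27 - 9*((2 + U²) + 3*T) = 27 - 9*(2 + U² + 3*T) = 27 + (-18 - 27*T - 9*U²) = 9 - 27*T - 9*U²)
s(O) = -5 + 3*O (s(O) = -5 + O*3 = -5 + 3*O)
z = -8
z*s(N(L, 3)) = -8*(-5 + 3*(9 - 27*0 - 9*3²)) = -8*(-5 + 3*(9 + 0 - 9*9)) = -8*(-5 + 3*(9 + 0 - 81)) = -8*(-5 + 3*(-72)) = -8*(-5 - 216) = -8*(-221) = 1768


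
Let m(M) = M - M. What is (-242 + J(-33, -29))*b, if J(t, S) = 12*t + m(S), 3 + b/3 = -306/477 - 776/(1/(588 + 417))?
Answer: 79112956362/53 ≈ 1.4927e+9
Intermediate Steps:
m(M) = 0
b = -124001499/53 (b = -9 + 3*(-306/477 - 776/(1/(588 + 417))) = -9 + 3*(-306*1/477 - 776/(1/1005)) = -9 + 3*(-34/53 - 776/1/1005) = -9 + 3*(-34/53 - 776*1005) = -9 + 3*(-34/53 - 779880) = -9 + 3*(-41333674/53) = -9 - 124001022/53 = -124001499/53 ≈ -2.3397e+6)
J(t, S) = 12*t (J(t, S) = 12*t + 0 = 12*t)
(-242 + J(-33, -29))*b = (-242 + 12*(-33))*(-124001499/53) = (-242 - 396)*(-124001499/53) = -638*(-124001499/53) = 79112956362/53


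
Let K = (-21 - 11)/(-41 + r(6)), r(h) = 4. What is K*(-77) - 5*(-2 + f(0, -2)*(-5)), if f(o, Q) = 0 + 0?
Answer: -2094/37 ≈ -56.595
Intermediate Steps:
f(o, Q) = 0
K = 32/37 (K = (-21 - 11)/(-41 + 4) = -32/(-37) = -32*(-1/37) = 32/37 ≈ 0.86486)
K*(-77) - 5*(-2 + f(0, -2)*(-5)) = (32/37)*(-77) - 5*(-2 + 0*(-5)) = -2464/37 - 5*(-2 + 0) = -2464/37 - 5*(-2) = -2464/37 + 10 = -2094/37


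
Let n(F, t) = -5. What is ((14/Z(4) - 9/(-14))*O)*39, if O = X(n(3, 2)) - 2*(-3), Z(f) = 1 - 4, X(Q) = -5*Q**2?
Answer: 37349/2 ≈ 18675.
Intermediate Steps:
Z(f) = -3
O = -119 (O = -5*(-5)**2 - 2*(-3) = -5*25 + 6 = -125 + 6 = -119)
((14/Z(4) - 9/(-14))*O)*39 = ((14/(-3) - 9/(-14))*(-119))*39 = ((14*(-1/3) - 9*(-1/14))*(-119))*39 = ((-14/3 + 9/14)*(-119))*39 = -169/42*(-119)*39 = (2873/6)*39 = 37349/2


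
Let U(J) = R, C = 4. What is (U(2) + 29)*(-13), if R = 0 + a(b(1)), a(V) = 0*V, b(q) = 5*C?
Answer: -377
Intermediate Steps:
b(q) = 20 (b(q) = 5*4 = 20)
a(V) = 0
R = 0 (R = 0 + 0 = 0)
U(J) = 0
(U(2) + 29)*(-13) = (0 + 29)*(-13) = 29*(-13) = -377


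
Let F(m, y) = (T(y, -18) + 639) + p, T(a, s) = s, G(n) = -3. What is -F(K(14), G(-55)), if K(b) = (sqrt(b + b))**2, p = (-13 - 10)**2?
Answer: -1150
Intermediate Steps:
p = 529 (p = (-23)**2 = 529)
K(b) = 2*b (K(b) = (sqrt(2*b))**2 = (sqrt(2)*sqrt(b))**2 = 2*b)
F(m, y) = 1150 (F(m, y) = (-18 + 639) + 529 = 621 + 529 = 1150)
-F(K(14), G(-55)) = -1*1150 = -1150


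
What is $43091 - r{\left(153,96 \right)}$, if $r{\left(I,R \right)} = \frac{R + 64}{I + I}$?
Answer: $\frac{6592843}{153} \approx 43091.0$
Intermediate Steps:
$r{\left(I,R \right)} = \frac{64 + R}{2 I}$
$43091 - r{\left(153,96 \right)} = 43091 - \frac{64 + 96}{2 \cdot 153} = 43091 - \frac{1}{2} \cdot \frac{1}{153} \cdot 160 = 43091 - \frac{80}{153} = \frac{6592843}{153}$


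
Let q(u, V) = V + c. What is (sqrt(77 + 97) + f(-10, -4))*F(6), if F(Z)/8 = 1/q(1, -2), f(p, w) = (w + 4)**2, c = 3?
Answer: 8*sqrt(174) ≈ 105.53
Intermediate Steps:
f(p, w) = (4 + w)**2
q(u, V) = 3 + V (q(u, V) = V + 3 = 3 + V)
F(Z) = 8 (F(Z) = 8/(3 - 2) = 8/1 = 8*1 = 8)
(sqrt(77 + 97) + f(-10, -4))*F(6) = (sqrt(77 + 97) + (4 - 4)**2)*8 = (sqrt(174) + 0**2)*8 = (sqrt(174) + 0)*8 = sqrt(174)*8 = 8*sqrt(174)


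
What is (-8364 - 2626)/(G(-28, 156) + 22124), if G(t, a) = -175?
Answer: -10990/21949 ≈ -0.50071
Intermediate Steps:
(-8364 - 2626)/(G(-28, 156) + 22124) = (-8364 - 2626)/(-175 + 22124) = -10990/21949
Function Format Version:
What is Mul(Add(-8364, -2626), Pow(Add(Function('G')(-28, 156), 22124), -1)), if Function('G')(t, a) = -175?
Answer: Rational(-10990, 21949) ≈ -0.50071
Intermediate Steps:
Mul(Add(-8364, -2626), Pow(Add(Function('G')(-28, 156), 22124), -1)) = Mul(Add(-8364, -2626), Pow(Add(-175, 22124), -1)) = Mul(-10990, Pow(21949, -1)) = Mul(-10990, Rational(1, 21949)) = Rational(-10990, 21949)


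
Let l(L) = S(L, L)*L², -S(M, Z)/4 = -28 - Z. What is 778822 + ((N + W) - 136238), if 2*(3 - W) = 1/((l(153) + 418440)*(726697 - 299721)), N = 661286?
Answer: 19336704182958725375/14830205229312 ≈ 1.3039e+6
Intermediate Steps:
S(M, Z) = 112 + 4*Z (S(M, Z) = -4*(-28 - Z) = 112 + 4*Z)
l(L) = L²*(112 + 4*L) (l(L) = (112 + 4*L)*L² = L²*(112 + 4*L))
W = 44490615687935/14830205229312 (W = 3 - 1/((726697 - 299721)*(4*153²*(28 + 153) + 418440))/2 = 3 - 1/(426976*(4*23409*181 + 418440))/2 = 3 - 1/(426976*(16948116 + 418440))/2 = 3 - 1/(2*(17366556*426976)) = 3 - ½/7415102614656 = 3 - ½*1/7415102614656 = 3 - 1/14830205229312 = 44490615687935/14830205229312 ≈ 3.0000)
778822 + ((N + W) - 136238) = 778822 + ((661286 + 44490615687935/14830205229312) - 136238) = 778822 + (9807051585886503167/14830205229312 - 136238) = 778822 + 7786614085855494911/14830205229312 = 19336704182958725375/14830205229312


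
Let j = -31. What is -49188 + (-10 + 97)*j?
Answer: -51885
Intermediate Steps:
-49188 + (-10 + 97)*j = -49188 + (-10 + 97)*(-31) = -49188 + 87*(-31) = -49188 - 2697 = -51885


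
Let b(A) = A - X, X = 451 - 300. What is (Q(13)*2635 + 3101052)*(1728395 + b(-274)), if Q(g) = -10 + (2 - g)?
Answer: 5262907604490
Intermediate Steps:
X = 151
Q(g) = -8 - g
b(A) = -151 + A (b(A) = A - 1*151 = A - 151 = -151 + A)
(Q(13)*2635 + 3101052)*(1728395 + b(-274)) = ((-8 - 1*13)*2635 + 3101052)*(1728395 + (-151 - 274)) = ((-8 - 13)*2635 + 3101052)*(1728395 - 425) = (-21*2635 + 3101052)*1727970 = (-55335 + 3101052)*1727970 = 3045717*1727970 = 5262907604490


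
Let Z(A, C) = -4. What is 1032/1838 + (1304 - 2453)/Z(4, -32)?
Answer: 1057995/3676 ≈ 287.81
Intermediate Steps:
1032/1838 + (1304 - 2453)/Z(4, -32) = 1032/1838 + (1304 - 2453)/(-4) = 1032*(1/1838) - 1149*(-¼) = 516/919 + 1149/4 = 1057995/3676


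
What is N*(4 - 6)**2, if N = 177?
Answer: 708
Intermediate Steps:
N*(4 - 6)**2 = 177*(4 - 6)**2 = 177*(-2)**2 = 177*4 = 708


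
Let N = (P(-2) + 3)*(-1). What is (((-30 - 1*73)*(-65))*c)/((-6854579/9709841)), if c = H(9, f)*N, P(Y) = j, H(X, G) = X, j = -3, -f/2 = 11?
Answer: 0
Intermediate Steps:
f = -22 (f = -2*11 = -22)
P(Y) = -3
N = 0 (N = (-3 + 3)*(-1) = 0*(-1) = 0)
c = 0 (c = 9*0 = 0)
(((-30 - 1*73)*(-65))*c)/((-6854579/9709841)) = (((-30 - 1*73)*(-65))*0)/((-6854579/9709841)) = (((-30 - 73)*(-65))*0)/((-6854579*1/9709841)) = (-103*(-65)*0)/(-6854579/9709841) = (6695*0)*(-9709841/6854579) = 0*(-9709841/6854579) = 0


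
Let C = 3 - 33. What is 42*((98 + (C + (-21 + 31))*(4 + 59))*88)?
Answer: -4294752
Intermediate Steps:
C = -30
42*((98 + (C + (-21 + 31))*(4 + 59))*88) = 42*((98 + (-30 + (-21 + 31))*(4 + 59))*88) = 42*((98 + (-30 + 10)*63)*88) = 42*((98 - 20*63)*88) = 42*((98 - 1260)*88) = 42*(-1162*88) = 42*(-102256) = -4294752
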